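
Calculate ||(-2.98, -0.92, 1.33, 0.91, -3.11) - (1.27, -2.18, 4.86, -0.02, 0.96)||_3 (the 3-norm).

(Σ|x_i - y_i|^3)^(1/3) = (|-2.98 - 1.27|^3 + |-0.92 - (-2.18)|^3 + |1.33 - 4.86|^3 + |0.91 - (-0.02)|^3 + |-3.11 - 0.96|^3)^(1/3)
= (4.25^3 + 1.26^3 + 3.53^3 + 0.93^3 + 4.07^3)^(1/3) ≈ (76.7656 + 2.0004 + 43.987 + 0.8044 + 67.4191)^(1/3) = (190.9765)^(1/3) ≈ 5.7587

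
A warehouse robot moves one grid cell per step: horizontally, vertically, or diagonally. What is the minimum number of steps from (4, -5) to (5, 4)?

max(|x_i - y_i|) = max(|4 - 5|, |-5 - 4|) = max(1, 9) = 9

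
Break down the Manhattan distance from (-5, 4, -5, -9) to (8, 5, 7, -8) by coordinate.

Σ|x_i - y_i| = |-5 - 8| + |4 - 5| + |-5 - 7| + |-9 - (-8)| = 13 + 1 + 12 + 1 = 27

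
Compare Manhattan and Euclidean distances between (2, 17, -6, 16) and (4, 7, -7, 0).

L1 = |2 - 4| + |17 - 7| + |-6 - (-7)| + |16 - 0| = 2 + 10 + 1 + 16 = 29
L2 = √(2² + 10² + 1² + 16²) = √361 = 19
L1 ≥ L2 always (equality iff movement is along one axis); L1 > L2 here.
Ratio L1/L2 = 29/19 ≈ 1.5263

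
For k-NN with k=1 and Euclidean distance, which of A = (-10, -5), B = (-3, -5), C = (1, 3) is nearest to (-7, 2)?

Distances: d(A) ≈ 7.6158, d(B) ≈ 8.0623, d(C) ≈ 8.0623. Nearest: A = (-10, -5) with distance 7.6158.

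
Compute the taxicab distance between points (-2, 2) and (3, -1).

Σ|x_i - y_i| = |-2 - 3| + |2 - (-1)| = 5 + 3 = 8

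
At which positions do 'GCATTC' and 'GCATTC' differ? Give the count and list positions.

Differing positions: none. Hamming distance = 0.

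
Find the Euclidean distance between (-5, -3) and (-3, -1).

√(Σ(x_i - y_i)²) = √((-5 - (-3))² + (-3 - (-1))²)
= √((-2)² + (-2)²) = √(4 + 4) = √8 ≈ 2.8284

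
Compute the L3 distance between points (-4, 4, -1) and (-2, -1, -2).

(Σ|x_i - y_i|^3)^(1/3) = (|-4 - (-2)|^3 + |4 - (-1)|^3 + |-1 - (-2)|^3)^(1/3)
= (2^3 + 5^3 + 1^3)^(1/3) = (8 + 125 + 1)^(1/3) = (134)^(1/3) ≈ 5.1172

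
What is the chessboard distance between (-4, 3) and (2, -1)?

max(|x_i - y_i|) = max(|-4 - 2|, |3 - (-1)|) = max(6, 4) = 6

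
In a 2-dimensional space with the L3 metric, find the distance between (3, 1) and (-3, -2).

(Σ|x_i - y_i|^3)^(1/3) = (|3 - (-3)|^3 + |1 - (-2)|^3)^(1/3)
= (6^3 + 3^3)^(1/3) = (216 + 27)^(1/3) = (243)^(1/3) ≈ 6.2403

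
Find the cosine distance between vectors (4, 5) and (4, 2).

With u = (4, 5), v = (4, 2):
u·v = 4·4 + 5·2 = 16 + 10 = 26.
|u| = √(4² + 5²) = √41, |v| = √(4² + 2²) = √20, so |u||v| = √(41·20) = √820.
cos θ = (u·v)/(|u||v|) = 26/√820 ≈ 0.908
Cosine distance = 1 - cos θ ≈ 1 - 0.908 = 0.092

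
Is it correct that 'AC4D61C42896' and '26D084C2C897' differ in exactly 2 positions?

Differing positions: 1, 2, 3, 4, 5, 6, 8, 9, 12. Hamming distance = 9, so the claim that d_H = 2 is false.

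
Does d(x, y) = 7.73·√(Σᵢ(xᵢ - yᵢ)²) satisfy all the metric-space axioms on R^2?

Yes. The L2 (Euclidean) norm induces a metric on R^2, and multiplying a metric by a positive constant 7.73 > 0 preserves all four axioms: non-negativity (7.73·||x-y|| ≥ 0), identity (7.73·||x-y|| = 0 ⟺ ||x-y|| = 0 ⟺ x = y), symmetry (||x-y|| = ||y-x||), and the triangle inequality (7.73·||x-z|| ≤ 7.73·||x-y|| + 7.73·||y-z||). So d is a metric.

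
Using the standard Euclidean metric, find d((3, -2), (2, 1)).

√(Σ(x_i - y_i)²) = √((3 - 2)² + (-2 - 1)²)
= √(1² + (-3)²) = √(1 + 9) = √10 ≈ 3.1623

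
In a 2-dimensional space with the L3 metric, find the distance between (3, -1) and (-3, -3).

(Σ|x_i - y_i|^3)^(1/3) = (|3 - (-3)|^3 + |-1 - (-3)|^3)^(1/3)
= (6^3 + 2^3)^(1/3) = (216 + 8)^(1/3) = (224)^(1/3) ≈ 6.0732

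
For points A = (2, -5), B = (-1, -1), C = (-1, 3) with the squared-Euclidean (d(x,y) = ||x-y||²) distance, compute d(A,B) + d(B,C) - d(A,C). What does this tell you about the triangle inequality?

d(A,B) = 3² + 4² = 25, d(B,C) = 0² + 4² = 16, d(A,C) = 3² + 8² = 73.
d(A,B) + d(B,C) - d(A,C) = 25 + 16 - 73 = 41 - 73 = -32. This is < 0, so the triangle inequality FAILS for these points (squared-Euclidean is not a metric).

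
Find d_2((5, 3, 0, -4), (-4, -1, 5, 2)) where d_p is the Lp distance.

(Σ|x_i - y_i|^2)^(1/2) = (|5 - (-4)|^2 + |3 - (-1)|^2 + |0 - 5|^2 + |-4 - 2|^2)^(1/2)
= (9^2 + 4^2 + 5^2 + 6^2)^(1/2) = (81 + 16 + 25 + 36)^(1/2) = (158)^(1/2) ≈ 12.5698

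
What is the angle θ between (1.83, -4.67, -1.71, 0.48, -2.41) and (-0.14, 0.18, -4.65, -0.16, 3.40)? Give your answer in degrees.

With u = (1.83, -4.67, -1.71, 0.48, -2.41), v = (-0.14, 0.18, -4.65, -0.16, 3.40):
u·v = 1.83·(-0.14) + (-4.67)·0.18 + (-1.71)·(-4.65) + 0.48·(-0.16) + (-2.41)·3.4 = (-0.2562) + (-0.8406) + 7.9515 + (-0.0768) + (-8.194) = -1.4161.
|u| = √(1.83² + (-4.67)² + (-1.71)² + 0.48² + (-2.41)²) = √(3.3489 + 21.8089 + 2.9241 + 0.2304 + 5.8081) = √34.1204, |v| = √((-0.14)² + 0.18² + (-4.65)² + (-0.16)² + 3.4²) = √(0.0196 + 0.0324 + 21.6225 + 0.0256 + 11.56) = √33.2601.
cos θ = (u·v)/(|u||v|) = -1.4161/(√34.1204·√33.2601) ≈ -0.042036
θ = arccos(-0.042036) ≈ 92.41°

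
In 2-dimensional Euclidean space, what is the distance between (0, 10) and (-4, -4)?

√(Σ(x_i - y_i)²) = √((0 - (-4))² + (10 - (-4))²)
= √(4² + 14²) = √(16 + 196) = √212 ≈ 14.5602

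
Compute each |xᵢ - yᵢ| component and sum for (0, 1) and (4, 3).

Σ|x_i - y_i| = |0 - 4| + |1 - 3| = 4 + 2 = 6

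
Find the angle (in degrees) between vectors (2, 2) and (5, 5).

With u = (2, 2), v = (5, 5):
u·v = 2·5 + 2·5 = 10 + 10 = 20.
|u| = √(2² + 2²) = √8, |v| = √(5² + 5²) = √50, so |u||v| = √(8·50) = √400 = 20.
cos θ = (u·v)/(|u||v|) = 20/20 = 1 (the vectors are parallel, pointing the same way)
θ = arccos(1) = 0°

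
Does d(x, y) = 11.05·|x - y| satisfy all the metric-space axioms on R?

Yes. Since |x - y| is a metric on R and 11.05 > 0, the positive scalar multiple 11.05·|x - y| is also a metric: scaling by a positive constant preserves non-negativity, identity (d=0 ⟺ |x-y|=0 ⟺ x=y), symmetry, and the triangle inequality.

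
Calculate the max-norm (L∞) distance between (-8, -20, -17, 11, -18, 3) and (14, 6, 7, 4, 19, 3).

max(|x_i - y_i|) = max(|-8 - 14|, |-20 - 6|, |-17 - 7|, |11 - 4|, |-18 - 19|, |3 - 3|) = max(22, 26, 24, 7, 37, 0) = 37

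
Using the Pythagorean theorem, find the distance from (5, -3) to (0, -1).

√(Σ(x_i - y_i)²) = √((5 - 0)² + (-3 - (-1))²)
= √(5² + (-2)²) = √(25 + 4) = √29 ≈ 5.3852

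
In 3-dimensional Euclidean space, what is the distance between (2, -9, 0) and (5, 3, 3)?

√(Σ(x_i - y_i)²) = √((2 - 5)² + (-9 - 3)² + (0 - 3)²)
= √((-3)² + (-12)² + (-3)²) = √(9 + 144 + 9) = √162 ≈ 12.7279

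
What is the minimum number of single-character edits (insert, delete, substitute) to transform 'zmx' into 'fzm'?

Let D[i][j] be the edit distance between the first i characters of 'zmx' and the first j characters of 'fzm', with D[i][0] = i, D[0][j] = j, and D[i][j] = D[i-1][j-1] if the characters match, else 1 + min(D[i-1][j], D[i][j-1], D[i-1][j-1]). Filling the table (rows: prefixes of 'zmx', columns: prefixes of 'fzm'):
     ε  f  z  m
  ε  0  1  2  3
  z  1  1  1  2
  m  2  2  2  1
  x  3  3  3  2
The bottom-right entry gives D[3][3] = 2, so no sequence of fewer than 2 edits works. Backtracking through the table gives one optimal edit sequence (2 edits):
  zmx → fzmx (ins f @1)
  fzmx → fzm (del x @4)
Edit distance = 2.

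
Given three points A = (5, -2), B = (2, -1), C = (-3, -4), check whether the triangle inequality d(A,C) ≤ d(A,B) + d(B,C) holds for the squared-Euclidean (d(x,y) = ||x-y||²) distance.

d(A,B) = 3² + 1² = 10, d(B,C) = 5² + 3² = 34, d(A,C) = 8² + 2² = 68.
d(A,C) = 68 > 10 + 34 = 44. Triangle inequality is VIOLATED. (Squared-Euclidean is not a metric — this is a counterexample.)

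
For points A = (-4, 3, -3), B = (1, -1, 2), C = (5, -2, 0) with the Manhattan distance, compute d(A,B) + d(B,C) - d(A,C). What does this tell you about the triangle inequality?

d(A,B) = 5 + 4 + 5 = 14, d(B,C) = 4 + 1 + 2 = 7, d(A,C) = 9 + 5 + 3 = 17.
d(A,B) + d(B,C) - d(A,C) = 14 + 7 - 17 = 21 - 17 = 4. This is ≥ 0, so the triangle inequality holds for these points.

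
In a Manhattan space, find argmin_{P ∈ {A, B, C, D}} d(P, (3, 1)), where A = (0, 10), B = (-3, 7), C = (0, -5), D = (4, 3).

Distances: d(A) = 12, d(B) = 12, d(C) = 9, d(D) = 3. Nearest: D = (4, 3) with distance 3.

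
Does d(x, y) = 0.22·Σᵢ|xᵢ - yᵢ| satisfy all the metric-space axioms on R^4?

Yes. The L1 (Manhattan) norm induces a metric on R^4, and multiplying a metric by a positive constant 0.22 > 0 preserves all four axioms: non-negativity (0.22·||x-y|| ≥ 0), identity (0.22·||x-y|| = 0 ⟺ ||x-y|| = 0 ⟺ x = y), symmetry (||x-y|| = ||y-x||), and the triangle inequality (0.22·||x-z|| ≤ 0.22·||x-y|| + 0.22·||y-z||). So d is a metric.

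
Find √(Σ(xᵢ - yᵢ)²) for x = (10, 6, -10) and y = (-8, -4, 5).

√(Σ(x_i - y_i)²) = √((10 - (-8))² + (6 - (-4))² + (-10 - 5)²)
= √(18² + 10² + (-15)²) = √(324 + 100 + 225) = √649 ≈ 25.4755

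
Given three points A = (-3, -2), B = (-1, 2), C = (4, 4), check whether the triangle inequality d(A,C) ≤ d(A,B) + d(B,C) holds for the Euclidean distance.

d(A,B) = √(2² + 4²) = √20 ≈ 4.4721, d(B,C) = √(5² + 2²) = √29 ≈ 5.3852, d(A,C) = √(7² + 6²) = √85 ≈ 9.2195.
d(A,C) ≈ 9.2195 ≤ 4.4721 + 5.3852 = 9.8573. Triangle inequality is satisfied.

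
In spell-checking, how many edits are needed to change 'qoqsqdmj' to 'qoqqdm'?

Let D[i][j] be the edit distance between the first i characters of 'qoqsqdmj' and the first j characters of 'qoqqdm', with D[i][0] = i, D[0][j] = j, and D[i][j] = D[i-1][j-1] if the characters match, else 1 + min(D[i-1][j], D[i][j-1], D[i-1][j-1]). Filling the table (rows: prefixes of 'qoqsqdmj', columns: prefixes of 'qoqqdm'):
     ε  q  o  q  q  d  m
  ε  0  1  2  3  4  5  6
  q  1  0  1  2  3  4  5
  o  2  1  0  1  2  3  4
  q  3  2  1  0  1  2  3
  s  4  3  2  1  1  2  3
  q  5  4  3  2  1  2  3
  d  6  5  4  3  2  1  2
  m  7  6  5  4  3  2  1
  j  8  7  6  5  4  3  2
The bottom-right entry gives D[8][6] = 2, so no sequence of fewer than 2 edits works. Backtracking through the table gives one optimal edit sequence (2 edits):
  qoqsqdmj → qoqqdmj (del s @4)
  qoqqdmj → qoqqdm (del j @7)
Edit distance = 2.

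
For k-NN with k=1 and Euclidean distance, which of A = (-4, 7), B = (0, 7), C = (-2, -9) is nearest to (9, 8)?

Distances: d(A) ≈ 13.0384, d(B) ≈ 9.0554, d(C) ≈ 20.2485. Nearest: B = (0, 7) with distance 9.0554.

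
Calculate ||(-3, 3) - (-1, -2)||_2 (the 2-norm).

(Σ|x_i - y_i|^2)^(1/2) = (|-3 - (-1)|^2 + |3 - (-2)|^2)^(1/2)
= (2^2 + 5^2)^(1/2) = (4 + 25)^(1/2) = (29)^(1/2) ≈ 5.3852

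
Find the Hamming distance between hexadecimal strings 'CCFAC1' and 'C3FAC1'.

Differing positions: 2. Hamming distance = 1.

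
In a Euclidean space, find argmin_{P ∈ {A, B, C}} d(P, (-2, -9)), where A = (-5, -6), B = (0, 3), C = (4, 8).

Distances: d(A) ≈ 4.2426, d(B) ≈ 12.1655, d(C) ≈ 18.0278. Nearest: A = (-5, -6) with distance 4.2426.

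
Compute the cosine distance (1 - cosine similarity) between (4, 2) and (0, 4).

With u = (4, 2), v = (0, 4):
u·v = 4·0 + 2·4 = 0 + 8 = 8.
|u| = √(4² + 2²) = √20, |v| = √(0² + 4²) = √16, so |u||v| = √(20·16) = √320.
cos θ = (u·v)/(|u||v|) = 8/√320 ≈ 0.4472
Cosine distance = 1 - cos θ ≈ 1 - 0.4472 = 0.5528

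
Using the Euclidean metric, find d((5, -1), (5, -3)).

√(Σ(x_i - y_i)²) = √((5 - 5)² + (-1 - (-3))²)
= √(0² + 2²) = √(0 + 4) = √4 = 2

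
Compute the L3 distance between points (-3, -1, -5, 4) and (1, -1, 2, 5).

(Σ|x_i - y_i|^3)^(1/3) = (|-3 - 1|^3 + |-1 - (-1)|^3 + |-5 - 2|^3 + |4 - 5|^3)^(1/3)
= (4^3 + 0^3 + 7^3 + 1^3)^(1/3) = (64 + 0 + 343 + 1)^(1/3) = (408)^(1/3) ≈ 7.4169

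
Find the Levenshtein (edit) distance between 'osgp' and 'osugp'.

Let D[i][j] be the edit distance between the first i characters of 'osgp' and the first j characters of 'osugp', with D[i][0] = i, D[0][j] = j, and D[i][j] = D[i-1][j-1] if the characters match, else 1 + min(D[i-1][j], D[i][j-1], D[i-1][j-1]). Filling the table (rows: prefixes of 'osgp', columns: prefixes of 'osugp'):
     ε  o  s  u  g  p
  ε  0  1  2  3  4  5
  o  1  0  1  2  3  4
  s  2  1  0  1  2  3
  g  3  2  1  1  1  2
  p  4  3  2  2  2  1
The bottom-right entry gives D[4][5] = 1, so no sequence of fewer than 1 edit works. Backtracking through the table gives one optimal edit sequence (1 edit):
  osgp → osugp (ins u @3)
Edit distance = 1.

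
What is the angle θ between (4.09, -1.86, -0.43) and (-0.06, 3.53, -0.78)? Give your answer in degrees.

With u = (4.09, -1.86, -0.43), v = (-0.06, 3.53, -0.78):
u·v = 4.09·(-0.06) + (-1.86)·3.53 + (-0.43)·(-0.78) = (-0.2454) + (-6.5658) + 0.3354 = -6.4758.
|u| = √(4.09² + (-1.86)² + (-0.43)²) = √(16.7281 + 3.4596 + 0.1849) = √20.3726, |v| = √((-0.06)² + 3.53² + (-0.78)²) = √(0.0036 + 12.4609 + 0.6084) = √13.0729.
cos θ = (u·v)/(|u||v|) = -6.4758/(√20.3726·√13.0729) ≈ -0.396811
θ = arccos(-0.396811) ≈ 113.38°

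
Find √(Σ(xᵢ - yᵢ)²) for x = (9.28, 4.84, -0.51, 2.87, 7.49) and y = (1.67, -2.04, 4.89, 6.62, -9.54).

√(Σ(x_i - y_i)²) = √((9.28 - 1.67)² + (4.84 - (-2.04))² + (-0.51 - 4.89)² + (2.87 - 6.62)² + (7.49 - (-9.54))²)
= √(7.61² + 6.88² + (-5.4)² + (-3.75)² + 17.03²) = √(57.9121 + 47.3344 + 29.16 + 14.0625 + 290.0209) = √438.4899 ≈ 20.9402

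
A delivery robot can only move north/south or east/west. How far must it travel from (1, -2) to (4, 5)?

Σ|x_i - y_i| = |1 - 4| + |-2 - 5| = 3 + 7 = 10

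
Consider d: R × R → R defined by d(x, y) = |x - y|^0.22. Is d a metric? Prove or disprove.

Yes. With 0 < p = 0.22 ≤ 1, d(x,y) = |x-y|^0.22 is a metric on R. Non-negativity and symmetry are immediate; |x-y|^0.22 = 0 ⟺ |x-y| = 0 ⟺ x = y. For the triangle inequality, the function t ↦ t^0.22 is subadditive on [0,∞) when p ≤ 1, so |x-z|^0.22 ≤ (|x-y| + |y-z|)^0.22 ≤ |x-y|^0.22 + |y-z|^0.22.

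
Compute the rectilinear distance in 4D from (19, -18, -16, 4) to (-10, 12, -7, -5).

Σ|x_i - y_i| = |19 - (-10)| + |-18 - 12| + |-16 - (-7)| + |4 - (-5)| = 29 + 30 + 9 + 9 = 77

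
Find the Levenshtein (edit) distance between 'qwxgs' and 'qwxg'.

Let D[i][j] be the edit distance between the first i characters of 'qwxgs' and the first j characters of 'qwxg', with D[i][0] = i, D[0][j] = j, and D[i][j] = D[i-1][j-1] if the characters match, else 1 + min(D[i-1][j], D[i][j-1], D[i-1][j-1]). Filling the table (rows: prefixes of 'qwxgs', columns: prefixes of 'qwxg'):
     ε  q  w  x  g
  ε  0  1  2  3  4
  q  1  0  1  2  3
  w  2  1  0  1  2
  x  3  2  1  0  1
  g  4  3  2  1  0
  s  5  4  3  2  1
The bottom-right entry gives D[5][4] = 1, so no sequence of fewer than 1 edit works. Backtracking through the table gives one optimal edit sequence (1 edit):
  qwxgs → qwxg (del s @5)
Edit distance = 1.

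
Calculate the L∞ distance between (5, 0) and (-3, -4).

max(|x_i - y_i|) = max(|5 - (-3)|, |0 - (-4)|) = max(8, 4) = 8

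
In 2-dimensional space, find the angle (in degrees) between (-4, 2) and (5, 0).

With u = (-4, 2), v = (5, 0):
u·v = (-4)·5 + 2·0 = (-20) + 0 = -20.
|u| = √((-4)² + 2²) = √20, |v| = √(5² + 0²) = √25, so |u||v| = √(20·25) = √500.
cos θ = (u·v)/(|u||v|) = -20/√500 ≈ -0.894427
θ = arccos(-0.894427) ≈ 153.43°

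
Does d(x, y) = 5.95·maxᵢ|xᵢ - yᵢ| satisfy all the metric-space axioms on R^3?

Yes. The L∞ (Chebyshev) norm induces a metric on R^3, and multiplying a metric by a positive constant 5.95 > 0 preserves all four axioms: non-negativity (5.95·||x-y|| ≥ 0), identity (5.95·||x-y|| = 0 ⟺ ||x-y|| = 0 ⟺ x = y), symmetry (||x-y|| = ||y-x||), and the triangle inequality (5.95·||x-z|| ≤ 5.95·||x-y|| + 5.95·||y-z||). So d is a metric.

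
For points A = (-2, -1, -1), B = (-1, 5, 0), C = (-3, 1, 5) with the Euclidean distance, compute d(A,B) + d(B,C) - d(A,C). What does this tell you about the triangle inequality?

d(A,B) = √(1² + 6² + 1²) = √38 ≈ 6.1644, d(B,C) = √(2² + 4² + 5²) = √45 ≈ 6.7082, d(A,C) = √(1² + 2² + 6²) = √41 ≈ 6.4031.
d(A,B) + d(B,C) - d(A,C) = 6.1644 + 6.7082 - 6.4031 = 12.8726 - 6.4031 = 6.4695 (to 4 decimal places). This is ≥ 0, so the triangle inequality holds for these points.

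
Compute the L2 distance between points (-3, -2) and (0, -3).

(Σ|x_i - y_i|^2)^(1/2) = (|-3 - 0|^2 + |-2 - (-3)|^2)^(1/2)
= (3^2 + 1^2)^(1/2) = (9 + 1)^(1/2) = (10)^(1/2) ≈ 3.1623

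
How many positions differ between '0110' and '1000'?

Differing positions: 1, 2, 3. Hamming distance = 3.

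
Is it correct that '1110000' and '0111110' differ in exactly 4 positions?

Differing positions: 1, 4, 5, 6. Hamming distance = 4, so the claim is true.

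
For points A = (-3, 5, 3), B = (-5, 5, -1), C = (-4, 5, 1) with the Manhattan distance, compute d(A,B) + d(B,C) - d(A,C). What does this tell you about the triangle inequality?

d(A,B) = 2 + 0 + 4 = 6, d(B,C) = 1 + 0 + 2 = 3, d(A,C) = 1 + 0 + 2 = 3.
d(A,B) + d(B,C) - d(A,C) = 6 + 3 - 3 = 9 - 3 = 6. This is ≥ 0, so the triangle inequality holds for these points.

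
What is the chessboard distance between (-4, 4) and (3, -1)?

max(|x_i - y_i|) = max(|-4 - 3|, |4 - (-1)|) = max(7, 5) = 7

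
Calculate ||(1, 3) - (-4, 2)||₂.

√(Σ(x_i - y_i)²) = √((1 - (-4))² + (3 - 2)²)
= √(5² + 1²) = √(25 + 1) = √26 ≈ 5.099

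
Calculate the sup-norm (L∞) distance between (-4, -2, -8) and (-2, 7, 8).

max(|x_i - y_i|) = max(|-4 - (-2)|, |-2 - 7|, |-8 - 8|) = max(2, 9, 16) = 16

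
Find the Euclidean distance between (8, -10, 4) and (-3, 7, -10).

√(Σ(x_i - y_i)²) = √((8 - (-3))² + (-10 - 7)² + (4 - (-10))²)
= √(11² + (-17)² + 14²) = √(121 + 289 + 196) = √606 ≈ 24.6171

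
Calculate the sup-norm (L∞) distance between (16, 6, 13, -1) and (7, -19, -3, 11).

max(|x_i - y_i|) = max(|16 - 7|, |6 - (-19)|, |13 - (-3)|, |-1 - 11|) = max(9, 25, 16, 12) = 25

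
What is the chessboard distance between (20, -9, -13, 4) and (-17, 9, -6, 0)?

max(|x_i - y_i|) = max(|20 - (-17)|, |-9 - 9|, |-13 - (-6)|, |4 - 0|) = max(37, 18, 7, 4) = 37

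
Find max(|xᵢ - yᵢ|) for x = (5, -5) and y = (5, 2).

max(|x_i - y_i|) = max(|5 - 5|, |-5 - 2|) = max(0, 7) = 7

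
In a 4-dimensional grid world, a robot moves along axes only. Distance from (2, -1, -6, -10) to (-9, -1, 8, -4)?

Σ|x_i - y_i| = |2 - (-9)| + |-1 - (-1)| + |-6 - 8| + |-10 - (-4)| = 11 + 0 + 14 + 6 = 31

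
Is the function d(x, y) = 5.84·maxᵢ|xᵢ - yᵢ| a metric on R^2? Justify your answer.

Yes. The L∞ (Chebyshev) norm induces a metric on R^2, and multiplying a metric by a positive constant 5.84 > 0 preserves all four axioms: non-negativity (5.84·||x-y|| ≥ 0), identity (5.84·||x-y|| = 0 ⟺ ||x-y|| = 0 ⟺ x = y), symmetry (||x-y|| = ||y-x||), and the triangle inequality (5.84·||x-z|| ≤ 5.84·||x-y|| + 5.84·||y-z||). So d is a metric.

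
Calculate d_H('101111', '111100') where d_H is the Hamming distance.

Differing positions: 2, 5, 6. Hamming distance = 3.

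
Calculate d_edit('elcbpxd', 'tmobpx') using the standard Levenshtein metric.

Let D[i][j] be the edit distance between the first i characters of 'elcbpxd' and the first j characters of 'tmobpx', with D[i][0] = i, D[0][j] = j, and D[i][j] = D[i-1][j-1] if the characters match, else 1 + min(D[i-1][j], D[i][j-1], D[i-1][j-1]). Filling the table (rows: prefixes of 'elcbpxd', columns: prefixes of 'tmobpx'):
     ε  t  m  o  b  p  x
  ε  0  1  2  3  4  5  6
  e  1  1  2  3  4  5  6
  l  2  2  2  3  4  5  6
  c  3  3  3  3  4  5  6
  b  4  4  4  4  3  4  5
  p  5  5  5  5  4  3  4
  x  6  6  6  6  5  4  3
  d  7  7  7  7  6  5  4
The bottom-right entry gives D[7][6] = 4, so no sequence of fewer than 4 edits works. Backtracking through the table gives one optimal edit sequence (4 edits):
  elcbpxd → tlcbpxd (sub e→t @1)
  tlcbpxd → tmcbpxd (sub l→m @2)
  tmcbpxd → tmobpxd (sub c→o @3)
  tmobpxd → tmobpx (del d @7)
Edit distance = 4.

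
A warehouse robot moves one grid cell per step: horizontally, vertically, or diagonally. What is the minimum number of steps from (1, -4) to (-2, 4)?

max(|x_i - y_i|) = max(|1 - (-2)|, |-4 - 4|) = max(3, 8) = 8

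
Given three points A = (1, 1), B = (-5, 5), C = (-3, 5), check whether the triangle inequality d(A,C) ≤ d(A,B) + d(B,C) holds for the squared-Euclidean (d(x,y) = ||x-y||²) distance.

d(A,B) = 6² + 4² = 52, d(B,C) = 2² + 0² = 4, d(A,C) = 4² + 4² = 32.
d(A,C) = 32 ≤ 52 + 4 = 56. Triangle inequality is satisfied.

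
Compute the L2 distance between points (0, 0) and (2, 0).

(Σ|x_i - y_i|^2)^(1/2) = (|0 - 2|^2 + |0 - 0|^2)^(1/2)
= (2^2 + 0^2)^(1/2) = (4 + 0)^(1/2) = (4)^(1/2) = 2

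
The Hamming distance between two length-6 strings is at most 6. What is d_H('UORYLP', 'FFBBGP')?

Differing positions: 1, 2, 3, 4, 5. Hamming distance = 5. The maximum possible Hamming distance for length-6 strings is 6, so d_H/6 = 5/6 ≈ 0.8333.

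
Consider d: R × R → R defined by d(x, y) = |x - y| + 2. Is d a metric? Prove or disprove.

No. d fails identity of indiscernibles (specifically d(x,x) = 0): d(5, 5) = |5 - 5| + 2 = 0 + 2 = 2 ≠ 0.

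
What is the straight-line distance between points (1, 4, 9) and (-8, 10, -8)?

√(Σ(x_i - y_i)²) = √((1 - (-8))² + (4 - 10)² + (9 - (-8))²)
= √(9² + (-6)² + 17²) = √(81 + 36 + 289) = √406 ≈ 20.1494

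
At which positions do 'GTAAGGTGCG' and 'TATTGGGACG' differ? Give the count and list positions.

Differing positions: 1, 2, 3, 4, 7, 8. Hamming distance = 6.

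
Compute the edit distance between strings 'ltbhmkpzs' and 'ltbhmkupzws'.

Let D[i][j] be the edit distance between the first i characters of 'ltbhmkpzs' and the first j characters of 'ltbhmkupzws', with D[i][0] = i, D[0][j] = j, and D[i][j] = D[i-1][j-1] if the characters match, else 1 + min(D[i-1][j], D[i][j-1], D[i-1][j-1]). Filling the table (rows: prefixes of 'ltbhmkpzs', columns: prefixes of 'ltbhmkupzws'):
     ε  l  t  b  h  m  k  u  p  z  w  s
  ε  0  1  2  3  4  5  6  7  8  9 10 11
  l  1  0  1  2  3  4  5  6  7  8  9 10
  t  2  1  0  1  2  3  4  5  6  7  8  9
  b  3  2  1  0  1  2  3  4  5  6  7  8
  h  4  3  2  1  0  1  2  3  4  5  6  7
  m  5  4  3  2  1  0  1  2  3  4  5  6
  k  6  5  4  3  2  1  0  1  2  3  4  5
  p  7  6  5  4  3  2  1  1  1  2  3  4
  z  8  7  6  5  4  3  2  2  2  1  2  3
  s  9  8  7  6  5  4  3  3  3  2  2  2
The bottom-right entry gives D[9][11] = 2, so no sequence of fewer than 2 edits works. Backtracking through the table gives one optimal edit sequence (2 edits):
  ltbhmkpzs → ltbhmkupzs (ins u @7)
  ltbhmkupzs → ltbhmkupzws (ins w @10)
Edit distance = 2.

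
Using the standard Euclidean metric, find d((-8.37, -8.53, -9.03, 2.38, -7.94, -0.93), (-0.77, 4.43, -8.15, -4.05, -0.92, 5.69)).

√(Σ(x_i - y_i)²) = √((-8.37 - (-0.77))² + (-8.53 - 4.43)² + (-9.03 - (-8.15))² + (2.38 - (-4.05))² + (-7.94 - (-0.92))² + (-0.93 - 5.69)²)
= √((-7.6)² + (-12.96)² + (-0.88)² + 6.43² + (-7.02)² + (-6.62)²) = √(57.76 + 167.9616 + 0.7744 + 41.3449 + 49.2804 + 43.8244) = √360.9457 ≈ 18.9986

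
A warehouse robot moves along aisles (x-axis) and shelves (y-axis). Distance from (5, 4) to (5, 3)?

Σ|x_i - y_i| = |5 - 5| + |4 - 3| = 0 + 1 = 1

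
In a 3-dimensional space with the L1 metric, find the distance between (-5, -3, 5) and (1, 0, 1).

Σ|x_i - y_i| = |-5 - 1| + |-3 - 0| + |5 - 1| = 6 + 3 + 4 = 13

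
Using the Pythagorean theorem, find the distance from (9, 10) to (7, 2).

√(Σ(x_i - y_i)²) = √((9 - 7)² + (10 - 2)²)
= √(2² + 8²) = √(4 + 64) = √68 ≈ 8.2462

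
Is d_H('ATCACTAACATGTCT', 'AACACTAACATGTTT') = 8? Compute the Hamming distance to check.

Differing positions: 2, 14. Hamming distance = 2, so the claim that d_H = 8 is false.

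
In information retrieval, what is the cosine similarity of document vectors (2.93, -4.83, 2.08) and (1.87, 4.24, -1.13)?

With u = (2.93, -4.83, 2.08), v = (1.87, 4.24, -1.13):
u·v = 2.93·1.87 + (-4.83)·4.24 + 2.08·(-1.13) = 5.4791 + (-20.4792) + (-2.3504) = -17.3505.
|u| = √(2.93² + (-4.83)² + 2.08²) = √(8.5849 + 23.3289 + 4.3264) = √36.2402, |v| = √(1.87² + 4.24² + (-1.13)²) = √(3.4969 + 17.9776 + 1.2769) = √22.7514.
cos θ = (u·v)/(|u||v|) = -17.3505/(√36.2402·√22.7514) ≈ -0.6042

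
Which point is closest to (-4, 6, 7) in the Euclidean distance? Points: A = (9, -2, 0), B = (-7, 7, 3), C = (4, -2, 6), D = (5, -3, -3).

Distances: d(A) ≈ 16.7929, d(B) ≈ 5.099, d(C) ≈ 11.3578, d(D) ≈ 16.1864. Nearest: B = (-7, 7, 3) with distance 5.099.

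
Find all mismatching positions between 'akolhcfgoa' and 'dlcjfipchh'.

Differing positions: 1, 2, 3, 4, 5, 6, 7, 8, 9, 10. Hamming distance = 10.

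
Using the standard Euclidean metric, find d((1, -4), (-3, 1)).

√(Σ(x_i - y_i)²) = √((1 - (-3))² + (-4 - 1)²)
= √(4² + (-5)²) = √(16 + 25) = √41 ≈ 6.4031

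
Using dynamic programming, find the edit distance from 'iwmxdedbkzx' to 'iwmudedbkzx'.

Let D[i][j] be the edit distance between the first i characters of 'iwmxdedbkzx' and the first j characters of 'iwmudedbkzx', with D[i][0] = i, D[0][j] = j, and D[i][j] = D[i-1][j-1] if the characters match, else 1 + min(D[i-1][j], D[i][j-1], D[i-1][j-1]). Filling the table (rows: prefixes of 'iwmxdedbkzx', columns: prefixes of 'iwmudedbkzx'):
     ε  i  w  m  u  d  e  d  b  k  z  x
  ε  0  1  2  3  4  5  6  7  8  9 10 11
  i  1  0  1  2  3  4  5  6  7  8  9 10
  w  2  1  0  1  2  3  4  5  6  7  8  9
  m  3  2  1  0  1  2  3  4  5  6  7  8
  x  4  3  2  1  1  2  3  4  5  6  7  7
  d  5  4  3  2  2  1  2  3  4  5  6  7
  e  6  5  4  3  3  2  1  2  3  4  5  6
  d  7  6  5  4  4  3  2  1  2  3  4  5
  b  8  7  6  5  5  4  3  2  1  2  3  4
  k  9  8  7  6  6  5  4  3  2  1  2  3
  z 10  9  8  7  7  6  5  4  3  2  1  2
  x 11 10  9  8  8  7  6  5  4  3  2  1
The bottom-right entry gives D[11][11] = 1, so no sequence of fewer than 1 edit works. Backtracking through the table gives one optimal edit sequence (1 edit):
  iwmxdedbkzx → iwmudedbkzx (sub x→u @4)
Edit distance = 1.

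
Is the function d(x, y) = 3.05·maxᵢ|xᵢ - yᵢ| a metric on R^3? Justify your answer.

Yes. The L∞ (Chebyshev) norm induces a metric on R^3, and multiplying a metric by a positive constant 3.05 > 0 preserves all four axioms: non-negativity (3.05·||x-y|| ≥ 0), identity (3.05·||x-y|| = 0 ⟺ ||x-y|| = 0 ⟺ x = y), symmetry (||x-y|| = ||y-x||), and the triangle inequality (3.05·||x-z|| ≤ 3.05·||x-y|| + 3.05·||y-z||). So d is a metric.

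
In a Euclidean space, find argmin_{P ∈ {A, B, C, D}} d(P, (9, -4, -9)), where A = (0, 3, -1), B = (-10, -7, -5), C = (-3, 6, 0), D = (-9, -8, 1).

Distances: d(A) ≈ 13.9284, d(B) ≈ 19.6469, d(C) ≈ 18.0278, d(D) ≈ 20.9762. Nearest: A = (0, 3, -1) with distance 13.9284.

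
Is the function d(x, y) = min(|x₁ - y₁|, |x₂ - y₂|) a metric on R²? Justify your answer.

No. d fails identity of indiscernibles: take x = (-3, 0) and y = (-3, 4). Then d(x,y) = min(|-3 - (-3)|, |0 - 4|) = min(0, 4) = 0, yet x ≠ y.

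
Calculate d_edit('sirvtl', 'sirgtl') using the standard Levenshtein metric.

Let D[i][j] be the edit distance between the first i characters of 'sirvtl' and the first j characters of 'sirgtl', with D[i][0] = i, D[0][j] = j, and D[i][j] = D[i-1][j-1] if the characters match, else 1 + min(D[i-1][j], D[i][j-1], D[i-1][j-1]). Filling the table (rows: prefixes of 'sirvtl', columns: prefixes of 'sirgtl'):
     ε  s  i  r  g  t  l
  ε  0  1  2  3  4  5  6
  s  1  0  1  2  3  4  5
  i  2  1  0  1  2  3  4
  r  3  2  1  0  1  2  3
  v  4  3  2  1  1  2  3
  t  5  4  3  2  2  1  2
  l  6  5  4  3  3  2  1
The bottom-right entry gives D[6][6] = 1, so no sequence of fewer than 1 edit works. Backtracking through the table gives one optimal edit sequence (1 edit):
  sirvtl → sirgtl (sub v→g @4)
Edit distance = 1.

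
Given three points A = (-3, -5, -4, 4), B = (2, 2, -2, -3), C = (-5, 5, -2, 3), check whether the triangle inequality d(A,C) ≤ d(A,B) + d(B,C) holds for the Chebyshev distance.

d(A,B) = max(5, 7, 2, 7) = 7, d(B,C) = max(7, 3, 0, 6) = 7, d(A,C) = max(2, 10, 2, 1) = 10.
d(A,C) = 10 ≤ 7 + 7 = 14. Triangle inequality is satisfied.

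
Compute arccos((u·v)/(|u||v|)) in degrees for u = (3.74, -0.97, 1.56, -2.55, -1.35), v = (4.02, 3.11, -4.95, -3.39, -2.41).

With u = (3.74, -0.97, 1.56, -2.55, -1.35), v = (4.02, 3.11, -4.95, -3.39, -2.41):
u·v = 3.74·4.02 + (-0.97)·3.11 + 1.56·(-4.95) + (-2.55)·(-3.39) + (-1.35)·(-2.41) = 15.0348 + (-3.0167) + (-7.722) + 8.6445 + 3.2535 = 16.1941.
|u| = √(3.74² + (-0.97)² + 1.56² + (-2.55)² + (-1.35)²) = √(13.9876 + 0.9409 + 2.4336 + 6.5025 + 1.8225) = √25.6871, |v| = √(4.02² + 3.11² + (-4.95)² + (-3.39)² + (-2.41)²) = √(16.1604 + 9.6721 + 24.5025 + 11.4921 + 5.8081) = √67.6352.
cos θ = (u·v)/(|u||v|) = 16.1941/(√25.6871·√67.6352) ≈ 0.38852
θ = arccos(0.38852) ≈ 67.14°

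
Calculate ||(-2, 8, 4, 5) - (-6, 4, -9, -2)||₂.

√(Σ(x_i - y_i)²) = √((-2 - (-6))² + (8 - 4)² + (4 - (-9))² + (5 - (-2))²)
= √(4² + 4² + 13² + 7²) = √(16 + 16 + 169 + 49) = √250 ≈ 15.8114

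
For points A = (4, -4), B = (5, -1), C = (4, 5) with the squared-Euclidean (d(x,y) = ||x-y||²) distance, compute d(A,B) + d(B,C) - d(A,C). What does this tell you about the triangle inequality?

d(A,B) = 1² + 3² = 10, d(B,C) = 1² + 6² = 37, d(A,C) = 0² + 9² = 81.
d(A,B) + d(B,C) - d(A,C) = 10 + 37 - 81 = 47 - 81 = -34. This is < 0, so the triangle inequality FAILS for these points (squared-Euclidean is not a metric).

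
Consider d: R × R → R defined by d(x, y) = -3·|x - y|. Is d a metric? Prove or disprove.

No. With c = -3 < 0, d fails non-negativity: d(8, 12) = -3·|8 - 12| = -3·4 = -12 < 0.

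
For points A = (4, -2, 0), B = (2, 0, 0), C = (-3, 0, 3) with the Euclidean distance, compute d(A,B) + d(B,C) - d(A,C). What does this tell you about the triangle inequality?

d(A,B) = √(2² + 2² + 0²) = √8 ≈ 2.8284, d(B,C) = √(5² + 0² + 3²) = √34 ≈ 5.831, d(A,C) = √(7² + 2² + 3²) = √62 ≈ 7.874.
d(A,B) + d(B,C) - d(A,C) = 2.8284 + 5.831 - 7.874 = 8.6594 - 7.874 = 0.7854 (to 4 decimal places). This is ≥ 0, so the triangle inequality holds for these points.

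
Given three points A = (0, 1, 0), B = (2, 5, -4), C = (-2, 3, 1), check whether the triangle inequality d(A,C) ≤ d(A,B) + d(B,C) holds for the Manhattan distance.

d(A,B) = 2 + 4 + 4 = 10, d(B,C) = 4 + 2 + 5 = 11, d(A,C) = 2 + 2 + 1 = 5.
d(A,C) = 5 ≤ 10 + 11 = 21. Triangle inequality is satisfied.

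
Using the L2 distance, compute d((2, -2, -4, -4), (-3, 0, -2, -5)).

(Σ|x_i - y_i|^2)^(1/2) = (|2 - (-3)|^2 + |-2 - 0|^2 + |-4 - (-2)|^2 + |-4 - (-5)|^2)^(1/2)
= (5^2 + 2^2 + 2^2 + 1^2)^(1/2) = (25 + 4 + 4 + 1)^(1/2) = (34)^(1/2) ≈ 5.831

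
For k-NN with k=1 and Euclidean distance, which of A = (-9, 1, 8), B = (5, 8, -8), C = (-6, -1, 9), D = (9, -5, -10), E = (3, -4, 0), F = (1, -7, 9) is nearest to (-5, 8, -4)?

Distances: d(A) ≈ 14.4568, d(B) ≈ 10.7703, d(C) ≈ 15.843, d(D) ≈ 20.025, d(E) ≈ 14.9666, d(F) ≈ 20.7364. Nearest: B = (5, 8, -8) with distance 10.7703.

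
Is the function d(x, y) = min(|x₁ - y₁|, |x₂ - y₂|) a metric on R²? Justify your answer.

No. d fails identity of indiscernibles: take x = (-5, 0) and y = (-5, 1). Then d(x,y) = min(|-5 - (-5)|, |0 - 1|) = min(0, 1) = 0, yet x ≠ y.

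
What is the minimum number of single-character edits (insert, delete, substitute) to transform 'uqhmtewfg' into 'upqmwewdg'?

Let D[i][j] be the edit distance between the first i characters of 'uqhmtewfg' and the first j characters of 'upqmwewdg', with D[i][0] = i, D[0][j] = j, and D[i][j] = D[i-1][j-1] if the characters match, else 1 + min(D[i-1][j], D[i][j-1], D[i-1][j-1]). Filling the table (rows: prefixes of 'uqhmtewfg', columns: prefixes of 'upqmwewdg'):
     ε  u  p  q  m  w  e  w  d  g
  ε  0  1  2  3  4  5  6  7  8  9
  u  1  0  1  2  3  4  5  6  7  8
  q  2  1  1  1  2  3  4  5  6  7
  h  3  2  2  2  2  3  4  5  6  7
  m  4  3  3  3  2  3  4  5  6  7
  t  5  4  4  4  3  3  4  5  6  7
  e  6  5  5  5  4  4  3  4  5  6
  w  7  6  6  6  5  4  4  3  4  5
  f  8  7  7  7  6  5  5  4  4  5
  g  9  8  8  8  7  6  6  5  5  4
The bottom-right entry gives D[9][9] = 4, so no sequence of fewer than 4 edits works. Backtracking through the table gives one optimal edit sequence (4 edits):
  uqhmtewfg → uphmtewfg (sub q→p @2)
  uphmtewfg → upqmtewfg (sub h→q @3)
  upqmtewfg → upqmwewfg (sub t→w @5)
  upqmwewfg → upqmwewdg (sub f→d @8)
Edit distance = 4.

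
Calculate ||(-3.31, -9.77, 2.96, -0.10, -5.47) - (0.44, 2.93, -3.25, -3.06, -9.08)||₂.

√(Σ(x_i - y_i)²) = √((-3.31 - 0.44)² + (-9.77 - 2.93)² + (2.96 - (-3.25))² + (-0.1 - (-3.06))² + (-5.47 - (-9.08))²)
= √((-3.75)² + (-12.7)² + 6.21² + 2.96² + 3.61²) = √(14.0625 + 161.29 + 38.5641 + 8.7616 + 13.0321) = √235.7103 ≈ 15.3529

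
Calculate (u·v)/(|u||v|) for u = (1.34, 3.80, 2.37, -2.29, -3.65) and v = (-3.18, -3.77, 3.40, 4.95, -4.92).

With u = (1.34, 3.80, 2.37, -2.29, -3.65), v = (-3.18, -3.77, 3.40, 4.95, -4.92):
u·v = 1.34·(-3.18) + 3.8·(-3.77) + 2.37·3.4 + (-2.29)·4.95 + (-3.65)·(-4.92) = (-4.2612) + (-14.326) + 8.058 + (-11.3355) + 17.958 = -3.9067.
|u| = √(1.34² + 3.8² + 2.37² + (-2.29)² + (-3.65)²) = √(1.7956 + 14.44 + 5.6169 + 5.2441 + 13.3225) = √40.4191, |v| = √((-3.18)² + (-3.77)² + 3.4² + 4.95² + (-4.92)²) = √(10.1124 + 14.2129 + 11.56 + 24.5025 + 24.2064) = √84.5942.
cos θ = (u·v)/(|u||v|) = -3.9067/(√40.4191·√84.5942) ≈ -0.0668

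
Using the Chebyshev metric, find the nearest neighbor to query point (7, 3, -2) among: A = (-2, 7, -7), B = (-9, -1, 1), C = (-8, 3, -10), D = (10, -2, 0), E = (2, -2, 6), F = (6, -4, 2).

Distances: d(A) = 9, d(B) = 16, d(C) = 15, d(D) = 5, d(E) = 8, d(F) = 7. Nearest: D = (10, -2, 0) with distance 5.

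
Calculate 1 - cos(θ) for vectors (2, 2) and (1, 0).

With u = (2, 2), v = (1, 0):
u·v = 2·1 + 2·0 = 2 + 0 = 2.
|u| = √(2² + 2²) = √8, |v| = √(1² + 0²) = √1, so |u||v| = √(8·1) = √8.
cos θ = (u·v)/(|u||v|) = 2/√8 ≈ 0.7071
Cosine distance = 1 - cos θ ≈ 1 - 0.7071 = 0.2929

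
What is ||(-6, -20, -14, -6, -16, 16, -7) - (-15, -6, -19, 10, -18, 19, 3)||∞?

max(|x_i - y_i|) = max(|-6 - (-15)|, |-20 - (-6)|, |-14 - (-19)|, |-6 - 10|, |-16 - (-18)|, |16 - 19|, |-7 - 3|) = max(9, 14, 5, 16, 2, 3, 10) = 16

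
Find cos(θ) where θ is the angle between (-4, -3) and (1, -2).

With u = (-4, -3), v = (1, -2):
u·v = (-4)·1 + (-3)·(-2) = (-4) + 6 = 2.
|u| = √((-4)² + (-3)²) = √25, |v| = √(1² + (-2)²) = √5, so |u||v| = √(25·5) = √125.
cos θ = (u·v)/(|u||v|) = 2/√125 ≈ 0.1789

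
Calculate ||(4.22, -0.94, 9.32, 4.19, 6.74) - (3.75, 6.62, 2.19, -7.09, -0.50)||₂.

√(Σ(x_i - y_i)²) = √((4.22 - 3.75)² + (-0.94 - 6.62)² + (9.32 - 2.19)² + (4.19 - (-7.09))² + (6.74 - (-0.5))²)
= √(0.47² + (-7.56)² + 7.13² + 11.28² + 7.24²) = √(0.2209 + 57.1536 + 50.8369 + 127.2384 + 52.4176) = √287.8674 ≈ 16.9667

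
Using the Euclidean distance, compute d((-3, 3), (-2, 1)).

(Σ|x_i - y_i|^2)^(1/2) = (|-3 - (-2)|^2 + |3 - 1|^2)^(1/2)
= (1^2 + 2^2)^(1/2) = (1 + 4)^(1/2) = (5)^(1/2) ≈ 2.2361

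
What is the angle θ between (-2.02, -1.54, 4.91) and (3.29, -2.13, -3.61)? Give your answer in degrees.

With u = (-2.02, -1.54, 4.91), v = (3.29, -2.13, -3.61):
u·v = (-2.02)·3.29 + (-1.54)·(-2.13) + 4.91·(-3.61) = (-6.6458) + 3.2802 + (-17.7251) = -21.0907.
|u| = √((-2.02)² + (-1.54)² + 4.91²) = √(4.0804 + 2.3716 + 24.1081) = √30.5601, |v| = √(3.29² + (-2.13)² + (-3.61)²) = √(10.8241 + 4.5369 + 13.0321) = √28.3931.
cos θ = (u·v)/(|u||v|) = -21.0907/(√30.5601·√28.3931) ≈ -0.71599
θ = arccos(-0.71599) ≈ 135.72°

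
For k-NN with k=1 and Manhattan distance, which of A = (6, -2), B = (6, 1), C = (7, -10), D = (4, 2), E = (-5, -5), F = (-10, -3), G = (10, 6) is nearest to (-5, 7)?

Distances: d(A) = 20, d(B) = 17, d(C) = 29, d(D) = 14, d(E) = 12, d(F) = 15, d(G) = 16. Nearest: E = (-5, -5) with distance 12.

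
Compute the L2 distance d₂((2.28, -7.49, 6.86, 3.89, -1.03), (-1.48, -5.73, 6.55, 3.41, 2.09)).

√(Σ(x_i - y_i)²) = √((2.28 - (-1.48))² + (-7.49 - (-5.73))² + (6.86 - 6.55)² + (3.89 - 3.41)² + (-1.03 - 2.09)²)
= √(3.76² + (-1.76)² + 0.31² + 0.48² + (-3.12)²) = √(14.1376 + 3.0976 + 0.0961 + 0.2304 + 9.7344) = √27.2961 ≈ 5.2246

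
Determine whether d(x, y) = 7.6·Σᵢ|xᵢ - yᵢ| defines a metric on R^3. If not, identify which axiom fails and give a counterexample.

Yes. The L1 (Manhattan) norm induces a metric on R^3, and multiplying a metric by a positive constant 7.6 > 0 preserves all four axioms: non-negativity (7.6·||x-y|| ≥ 0), identity (7.6·||x-y|| = 0 ⟺ ||x-y|| = 0 ⟺ x = y), symmetry (||x-y|| = ||y-x||), and the triangle inequality (7.6·||x-z|| ≤ 7.6·||x-y|| + 7.6·||y-z||). So d is a metric.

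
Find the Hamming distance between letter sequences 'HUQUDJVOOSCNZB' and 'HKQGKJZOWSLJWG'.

Differing positions: 2, 4, 5, 7, 9, 11, 12, 13, 14. Hamming distance = 9.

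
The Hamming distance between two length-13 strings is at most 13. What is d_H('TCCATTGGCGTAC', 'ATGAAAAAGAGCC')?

Differing positions: 1, 2, 3, 5, 6, 7, 8, 9, 10, 11, 12. Hamming distance = 11. The maximum possible Hamming distance for length-13 strings is 13, so d_H/13 = 11/13 ≈ 0.8462.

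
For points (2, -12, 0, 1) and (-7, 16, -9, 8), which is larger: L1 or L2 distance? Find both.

L1 = |2 - (-7)| + |-12 - 16| + |0 - (-9)| + |1 - 8| = 9 + 28 + 9 + 7 = 53
L2 = √(9² + 28² + 9² + 7²) = √995 ≈ 31.5436
L1 ≥ L2 always (equality iff movement is along one axis); L1 > L2 here.
Ratio L1/L2 = 53/√995 ≈ 1.6802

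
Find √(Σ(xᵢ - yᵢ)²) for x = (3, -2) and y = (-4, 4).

√(Σ(x_i - y_i)²) = √((3 - (-4))² + (-2 - 4)²)
= √(7² + (-6)²) = √(49 + 36) = √85 ≈ 9.2195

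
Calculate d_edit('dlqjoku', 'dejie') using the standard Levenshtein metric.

Let D[i][j] be the edit distance between the first i characters of 'dlqjoku' and the first j characters of 'dejie', with D[i][0] = i, D[0][j] = j, and D[i][j] = D[i-1][j-1] if the characters match, else 1 + min(D[i-1][j], D[i][j-1], D[i-1][j-1]). Filling the table (rows: prefixes of 'dlqjoku', columns: prefixes of 'dejie'):
     ε  d  e  j  i  e
  ε  0  1  2  3  4  5
  d  1  0  1  2  3  4
  l  2  1  1  2  3  4
  q  3  2  2  2  3  4
  j  4  3  3  2  3  4
  o  5  4  4  3  3  4
  k  6  5  5  4  4  4
  u  7  6  6  5  5  5
The bottom-right entry gives D[7][5] = 5, so no sequence of fewer than 5 edits works. Backtracking through the table gives one optimal edit sequence (5 edits):
  dlqjoku → dqjoku (del l @2)
  dqjoku → dejoku (sub q→e @2)
  dejoku → dejku (del o @4)
  dejku → dejiu (sub k→i @4)
  dejiu → dejie (sub u→e @5)
Edit distance = 5.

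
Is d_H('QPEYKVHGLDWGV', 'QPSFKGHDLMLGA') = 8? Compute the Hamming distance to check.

Differing positions: 3, 4, 6, 8, 10, 11, 13. Hamming distance = 7, so the claim that d_H = 8 is false.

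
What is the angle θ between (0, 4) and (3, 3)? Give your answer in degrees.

With u = (0, 4), v = (3, 3):
u·v = 0·3 + 4·3 = 0 + 12 = 12.
|u| = √(0² + 4²) = √16, |v| = √(3² + 3²) = √18, so |u||v| = √(16·18) = √288.
cos θ = (u·v)/(|u||v|) = 12/√288 ≈ 0.707107
θ = arccos(0.707107) ≈ 45°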